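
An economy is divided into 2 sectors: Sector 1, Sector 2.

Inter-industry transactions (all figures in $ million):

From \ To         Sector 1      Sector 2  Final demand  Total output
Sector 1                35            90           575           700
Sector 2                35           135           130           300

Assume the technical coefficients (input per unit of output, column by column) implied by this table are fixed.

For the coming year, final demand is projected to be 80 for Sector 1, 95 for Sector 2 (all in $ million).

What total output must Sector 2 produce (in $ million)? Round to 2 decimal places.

x_2 = 185.71

Technical coefficients a_ij = z_ij / X_j:
  a_11 = 35/700 = 0.05, a_21 = 35/700 = 0.05
  a_12 = 90/300 = 0.30, a_22 = 135/300 = 0.45
I − A =
  [   0.95    -0.30]
  [  -0.05     0.55]
det(I−A) = (0.95)(0.55) − (-0.30)(-0.05) = 0.5075
adj(I−A) = [[0.55, 0.30], [0.05, 0.95]]
(I − A)⁻¹ = adj(I−A) / det(I−A) ≈
  [   1.0837     0.5911]
  [   0.0985     1.8719]
x = (I − A)⁻¹ d = adj(I−A)·d / det(I−A), with det(I−A) = 0.5075:
  x_1 = (0.55·80 + 0.30·95) / 0.5075 = 72.50 / 0.5075 ≈ 142.86
  x_2 = (0.05·80 + 0.95·95) / 0.5075 = 94.25 / 0.5075 ≈ 185.71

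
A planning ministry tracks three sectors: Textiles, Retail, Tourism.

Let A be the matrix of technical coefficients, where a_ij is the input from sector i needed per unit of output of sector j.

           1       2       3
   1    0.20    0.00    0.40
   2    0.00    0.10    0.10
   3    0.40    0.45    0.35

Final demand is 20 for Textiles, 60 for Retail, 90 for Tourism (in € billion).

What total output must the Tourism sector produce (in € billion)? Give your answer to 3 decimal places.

x_3 = 325.000

I − A =
  [   0.80     0.00    -0.40]
  [   0.00     0.90    -0.10]
  [  -0.40    -0.45     0.65]
Cofactors of I−A, C_ij = (−1)^(i+j)·(minor ij) (rows/columns in the sector order above):
  C_11 = (0.90)(0.65) − (-0.10)(-0.45) = 0.5400
  C_12 = −[(0.00)(0.65) − (-0.10)(-0.40)] = 0.0400
  C_13 = (0.00)(-0.45) − (0.90)(-0.40) = 0.3600
  C_21 = −[(0.00)(0.65) − (-0.40)(-0.45)] = 0.1800
  C_22 = (0.80)(0.65) − (-0.40)(-0.40) = 0.3600
  C_23 = −[(0.80)(-0.45) − (0.00)(-0.40)] = 0.3600
  C_31 = (0.00)(-0.10) − (-0.40)(0.90) = 0.3600
  C_32 = −[(0.80)(-0.10) − (-0.40)(0.00)] = 0.0800
  C_33 = (0.80)(0.90) − (0.00)(0.00) = 0.7200
det(I−A) = Σ_j (I−A)_1j·C_1j = (0.80)(0.5400) + (0.00)(0.0400) + (-0.40)(0.3600) = 0.2880
adj(I−A) = Cᵀ =
  [ 0.5400   0.1800   0.3600]
  [ 0.0400   0.3600   0.0800]
  [ 0.3600   0.3600   0.7200]
(I − A)⁻¹ = adj(I−A) / det(I−A) ≈
  [   1.8750     0.6250     1.2500]
  [   0.1389     1.2500     0.2778]
  [   1.2500     1.2500     2.5000]
x = (I − A)⁻¹ d = adj(I−A)·d / det(I−A), with det(I−A) = 0.2880:
  x_1 = (0.5400·20 + 0.1800·60 + 0.3600·90) / 0.2880 = 54.00 / 0.2880 = 187.500
  x_2 = (0.0400·20 + 0.3600·60 + 0.0800·90) / 0.2880 = 29.60 / 0.2880 ≈ 102.778
  x_3 = (0.3600·20 + 0.3600·60 + 0.7200·90) / 0.2880 = 93.60 / 0.2880 = 325.000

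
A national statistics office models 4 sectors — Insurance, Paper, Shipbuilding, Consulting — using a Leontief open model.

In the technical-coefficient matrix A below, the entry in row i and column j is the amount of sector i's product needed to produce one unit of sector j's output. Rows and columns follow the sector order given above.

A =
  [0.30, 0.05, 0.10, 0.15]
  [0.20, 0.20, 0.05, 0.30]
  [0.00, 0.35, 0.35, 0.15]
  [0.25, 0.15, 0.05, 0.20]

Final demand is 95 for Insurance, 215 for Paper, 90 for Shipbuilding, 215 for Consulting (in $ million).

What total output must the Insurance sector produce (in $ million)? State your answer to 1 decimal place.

x_1 = 377.1

I − A =
  [   0.70    -0.05    -0.10    -0.15]
  [  -0.20     0.80    -0.05    -0.30]
  [   0.00    -0.35     0.65    -0.15]
  [  -0.25    -0.15    -0.05     0.80]
Compute the cofactors C_ij = (−1)^(i+j)·(3×3 minor ij) of I−A; the adjugate is their transpose:
adj(I−A) = Cᵀ =
  [ 0.360375   0.073125   0.069375   0.108000]
  [ 0.153125   0.330625   0.061625   0.164250]
  [ 0.116750   0.200500   0.370250   0.166500]
  [ 0.148625   0.097375   0.056375   0.338250]
det(I−A) = Σ_j (I−A)_1j·C_1j = (0.70)(0.360375) + (-0.05)(0.153125) + (-0.10)(0.116750) + (-0.15)(0.148625) = 0.2106375
(I − A)⁻¹ = adj(I−A) / det(I−A) ≈
  [   1.7109     0.3472     0.3294     0.5127]
  [   0.7270     1.5696     0.2926     0.7798]
  [   0.5543     0.9519     1.7578     0.7905]
  [   0.7056     0.4623     0.2676     1.6058]
x = (I − A)⁻¹ d = adj(I−A)·d / det(I−A), with det(I−A) = 0.2106375:
  x_1 = (0.360375·95 + 0.073125·215 + 0.069375·90 + 0.108000·215) / 0.2106375 = 79.42125 / 0.2106375 ≈ 377.1
  x_2 = (0.153125·95 + 0.330625·215 + 0.061625·90 + 0.164250·215) / 0.2106375 = 126.49125 / 0.2106375 ≈ 600.5
  x_3 = (0.116750·95 + 0.200500·215 + 0.370250·90 + 0.166500·215) / 0.2106375 = 123.31875 / 0.2106375 ≈ 585.5
  x_4 = (0.148625·95 + 0.097375·215 + 0.056375·90 + 0.338250·215) / 0.2106375 = 112.8525 / 0.2106375 ≈ 535.8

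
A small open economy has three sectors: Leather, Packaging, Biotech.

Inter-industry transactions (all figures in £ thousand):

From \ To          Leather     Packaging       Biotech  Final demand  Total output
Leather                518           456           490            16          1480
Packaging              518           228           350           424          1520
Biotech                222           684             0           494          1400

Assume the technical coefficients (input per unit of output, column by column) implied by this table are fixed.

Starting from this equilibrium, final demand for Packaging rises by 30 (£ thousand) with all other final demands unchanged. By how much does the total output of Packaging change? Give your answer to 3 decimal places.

Δx_P = 68.059

Technical coefficients a_ij = z_ij / X_j:
  a_LL = 518/1480 = 0.35, a_PL = 518/1480 = 0.35, a_BL = 222/1480 = 0.15
  a_LP = 456/1520 = 0.30, a_PP = 228/1520 = 0.15, a_BP = 684/1520 = 0.45
  a_LB = 490/1400 = 0.35, a_PB = 350/1400 = 0.25, a_BB = 0/1400 = 0.00
I − A =
  [   0.65    -0.30    -0.35]
  [  -0.35     0.85    -0.25]
  [  -0.15    -0.45     1.00]
Cofactors of I−A, C_ij = (−1)^(i+j)·(minor ij) (rows/columns in the sector order above):
  C_11 = (0.85)(1.00) − (-0.25)(-0.45) = 0.7375
  C_12 = −[(-0.35)(1.00) − (-0.25)(-0.15)] = 0.3875
  C_13 = (-0.35)(-0.45) − (0.85)(-0.15) = 0.2850
  C_21 = −[(-0.30)(1.00) − (-0.35)(-0.45)] = 0.4575
  C_22 = (0.65)(1.00) − (-0.35)(-0.15) = 0.5975
  C_23 = −[(0.65)(-0.45) − (-0.30)(-0.15)] = 0.3375
  C_31 = (-0.30)(-0.25) − (-0.35)(0.85) = 0.3725
  C_32 = −[(0.65)(-0.25) − (-0.35)(-0.35)] = 0.2850
  C_33 = (0.65)(0.85) − (-0.30)(-0.35) = 0.4475
det(I−A) = Σ_j (I−A)_1j·C_1j = (0.65)(0.7375) + (-0.30)(0.3875) + (-0.35)(0.2850) = 0.263375
adj(I−A) = Cᵀ =
  [ 0.7375   0.4575   0.3725]
  [ 0.3875   0.5975   0.2850]
  [ 0.2850   0.3375   0.4475]
(I − A)⁻¹ = adj(I−A) / det(I−A) ≈
  [   2.8002     1.7371     1.4143]
  [   1.4713     2.2686     1.0821]
  [   1.0821     1.2814     1.6991]
Δx = (I − A)⁻¹ Δd with Δd having +30 in the Packaging component and 0 elsewhere.
So Δx_P = L_PP · (+30), where L_PP = adj(I−A)_PP / det(I−A) = 0.5975 / 0.263375.
Δx_P = 0.5975 × (+30) / 0.263375 = 17.925 / 0.263375 ≈ 68.059.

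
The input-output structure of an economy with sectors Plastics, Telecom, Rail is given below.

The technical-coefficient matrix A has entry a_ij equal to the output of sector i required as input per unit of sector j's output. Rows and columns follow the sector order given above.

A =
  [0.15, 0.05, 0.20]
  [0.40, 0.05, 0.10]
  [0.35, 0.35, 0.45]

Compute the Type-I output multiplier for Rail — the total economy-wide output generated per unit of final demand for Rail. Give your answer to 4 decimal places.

m_R = 3.7363

I − A =
  [   0.85    -0.05    -0.20]
  [  -0.40     0.95    -0.10]
  [  -0.35    -0.35     0.55]
Cofactors of I−A, C_ij = (−1)^(i+j)·(minor ij) (rows/columns in the sector order above):
  C_11 = (0.95)(0.55) − (-0.10)(-0.35) = 0.4875
  C_12 = −[(-0.40)(0.55) − (-0.10)(-0.35)] = 0.2550
  C_13 = (-0.40)(-0.35) − (0.95)(-0.35) = 0.4725
  C_21 = −[(-0.05)(0.55) − (-0.20)(-0.35)] = 0.0975
  C_22 = (0.85)(0.55) − (-0.20)(-0.35) = 0.3975
  C_23 = −[(0.85)(-0.35) − (-0.05)(-0.35)] = 0.3150
  C_31 = (-0.05)(-0.10) − (-0.20)(0.95) = 0.1950
  C_32 = −[(0.85)(-0.10) − (-0.20)(-0.40)] = 0.1650
  C_33 = (0.85)(0.95) − (-0.05)(-0.40) = 0.7875
det(I−A) = Σ_j (I−A)_1j·C_1j = (0.85)(0.4875) + (-0.05)(0.2550) + (-0.20)(0.4725) = 0.307125
adj(I−A) = Cᵀ =
  [ 0.4875   0.0975   0.1950]
  [ 0.2550   0.3975   0.1650]
  [ 0.4725   0.3150   0.7875]
(I − A)⁻¹ = adj(I−A) / det(I−A) ≈
  [   1.58730     0.31746     0.63492]
  [   0.83028     1.29426     0.53724]
  [   1.53846     1.02564     2.56410]
The output multiplier for sector j is the column-j sum of the Leontief inverse (I − A)⁻¹ = adj(I−A) / det(I−A).
Column R of adj(I−A): (0.1950, 0.1650, 0.7875); det(I−A) = 0.307125.
m_R = (0.1950 + 0.1650 + 0.7875) / 0.307125 = 1.1475 / 0.307125 ≈ 3.7363.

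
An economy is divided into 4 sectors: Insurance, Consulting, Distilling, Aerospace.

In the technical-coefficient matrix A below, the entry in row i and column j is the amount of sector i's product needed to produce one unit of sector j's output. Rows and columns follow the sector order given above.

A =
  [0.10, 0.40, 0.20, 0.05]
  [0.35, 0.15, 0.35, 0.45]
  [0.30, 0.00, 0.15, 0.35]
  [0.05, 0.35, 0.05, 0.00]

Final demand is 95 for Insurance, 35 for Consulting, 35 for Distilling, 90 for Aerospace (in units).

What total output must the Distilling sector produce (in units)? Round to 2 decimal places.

I − A =
  [   0.90    -0.40    -0.20    -0.05]
  [  -0.35     0.85    -0.35    -0.45]
  [  -0.30     0.00     0.85    -0.35]
  [  -0.05    -0.35    -0.05     1.00]
Compute the cofactors C_ij = (−1)^(i+j)·(3×3 minor ij) of I−A; the adjugate is their transpose:
adj(I−A) = Cᵀ =
  [ 0.530875   0.372375   0.295750   0.297625]
  [ 0.428375   0.682875   0.409750   0.472125]
  [ 0.265500   0.242500   0.466000   0.285500]
  [ 0.189750   0.269750   0.181500   0.438250]
det(I−A) = Σ_j (I−A)_1j·C_1j = (0.90)(0.530875) + (-0.40)(0.428375) + (-0.20)(0.265500) + (-0.05)(0.189750) = 0.24385
(I − A)⁻¹ = adj(I−A) / det(I−A) ≈
  [   2.1771     1.5271     1.2128     1.2205]
  [   1.7567     2.8004     1.6803     1.9361]
  [   1.0888     0.9945     1.9110     1.1708]
  [   0.7781     1.1062     0.7443     1.7972]
x = (I − A)⁻¹ d = adj(I−A)·d / det(I−A), with det(I−A) = 0.24385:
  x_1 = (0.530875·95 + 0.372375·35 + 0.295750·35 + 0.297625·90) / 0.24385 = 100.60375 / 0.24385 ≈ 412.56
  x_2 = (0.428375·95 + 0.682875·35 + 0.409750·35 + 0.472125·90) / 0.24385 = 121.42875 / 0.24385 ≈ 497.96
  x_3 = (0.265500·95 + 0.242500·35 + 0.466000·35 + 0.285500·90) / 0.24385 = 75.715 / 0.24385 ≈ 310.50
  x_4 = (0.189750·95 + 0.269750·35 + 0.181500·35 + 0.438250·90) / 0.24385 = 73.2625 / 0.24385 ≈ 300.44

x_3 = 310.50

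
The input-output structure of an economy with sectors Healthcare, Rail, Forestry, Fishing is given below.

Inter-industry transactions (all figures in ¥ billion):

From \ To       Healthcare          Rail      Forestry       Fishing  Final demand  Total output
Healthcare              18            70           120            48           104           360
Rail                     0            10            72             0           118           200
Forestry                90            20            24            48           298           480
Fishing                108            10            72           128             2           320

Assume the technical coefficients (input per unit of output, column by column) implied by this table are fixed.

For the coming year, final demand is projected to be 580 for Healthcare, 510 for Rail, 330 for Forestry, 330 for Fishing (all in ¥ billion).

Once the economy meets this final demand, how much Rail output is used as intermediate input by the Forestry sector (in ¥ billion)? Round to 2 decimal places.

Technical coefficients a_ij = z_ij / X_j:
  a_11 = 18/360 = 0.05, a_21 = 0/360 = 0.00, a_31 = 90/360 = 0.25, a_41 = 108/360 = 0.30
  a_12 = 70/200 = 0.35, a_22 = 10/200 = 0.05, a_32 = 20/200 = 0.10, a_42 = 10/200 = 0.05
  a_13 = 120/480 = 0.25, a_23 = 72/480 = 0.15, a_33 = 24/480 = 0.05, a_43 = 72/480 = 0.15
  a_14 = 48/320 = 0.15, a_24 = 0/320 = 0.00, a_34 = 48/320 = 0.15, a_44 = 128/320 = 0.40
I − A =
  [   0.95    -0.35    -0.25    -0.15]
  [   0.00     0.95    -0.15     0.00]
  [  -0.25    -0.10     0.95    -0.15]
  [  -0.30    -0.05    -0.15     0.60]
Compute the cofactors C_ij = (−1)^(i+j)·(3×3 minor ij) of I−A; the adjugate is their transpose:
adj(I−A) = Cᵀ =
  [ 0.510000   0.217875   0.196500   0.176625]
  [ 0.029250   0.423000   0.078750   0.027000]
  [ 0.185250   0.129750   0.498750   0.171000]
  [ 0.303750   0.176625   0.229500   0.770625]
det(I−A) = Σ_j (I−A)_1j·C_1j = (0.95)(0.510000) + (-0.35)(0.029250) + (-0.25)(0.185250) + (-0.15)(0.303750) = 0.3823875
(I − A)⁻¹ = adj(I−A) / det(I−A) ≈
  [   1.3337     0.5698     0.5139     0.4619]
  [   0.0765     1.1062     0.2059     0.0706]
  [   0.4845     0.3393     1.3043     0.4472]
  [   0.7944     0.4619     0.6002     2.0153]
First solve x = (I − A)⁻¹ d = adj(I−A)·d / det(I−A); in particular x_3 = (0.185250·580 + 0.129750·510 + 0.498750·330 + 0.171000·330) / 0.3823875 = 394.635 / 0.3823875 ≈ 1032.0290.
Intermediate flow from 2 to 3: z_23 = a_23 · x_3 = 0.15 × 394.635 / 0.3823875 = 59.19525 / 0.3823875 ≈ 154.80.

z_23 = 154.80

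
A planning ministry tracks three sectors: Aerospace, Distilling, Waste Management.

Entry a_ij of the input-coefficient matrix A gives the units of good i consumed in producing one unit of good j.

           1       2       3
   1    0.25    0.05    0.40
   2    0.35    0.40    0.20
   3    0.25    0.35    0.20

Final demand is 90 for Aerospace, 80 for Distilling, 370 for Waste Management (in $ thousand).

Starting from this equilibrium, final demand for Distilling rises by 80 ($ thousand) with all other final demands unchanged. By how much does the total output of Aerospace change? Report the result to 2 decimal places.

I − A =
  [   0.75    -0.05    -0.40]
  [  -0.35     0.60    -0.20]
  [  -0.25    -0.35     0.80]
Cofactors of I−A, C_ij = (−1)^(i+j)·(minor ij) (rows/columns in the sector order above):
  C_11 = (0.60)(0.80) − (-0.20)(-0.35) = 0.4100
  C_12 = −[(-0.35)(0.80) − (-0.20)(-0.25)] = 0.3300
  C_13 = (-0.35)(-0.35) − (0.60)(-0.25) = 0.2725
  C_21 = −[(-0.05)(0.80) − (-0.40)(-0.35)] = 0.1800
  C_22 = (0.75)(0.80) − (-0.40)(-0.25) = 0.5000
  C_23 = −[(0.75)(-0.35) − (-0.05)(-0.25)] = 0.2750
  C_31 = (-0.05)(-0.20) − (-0.40)(0.60) = 0.2500
  C_32 = −[(0.75)(-0.20) − (-0.40)(-0.35)] = 0.2900
  C_33 = (0.75)(0.60) − (-0.05)(-0.35) = 0.4325
det(I−A) = Σ_j (I−A)_1j·C_1j = (0.75)(0.4100) + (-0.05)(0.3300) + (-0.40)(0.2725) = 0.1820
adj(I−A) = Cᵀ =
  [ 0.4100   0.1800   0.2500]
  [ 0.3300   0.5000   0.2900]
  [ 0.2725   0.2750   0.4325]
(I − A)⁻¹ = adj(I−A) / det(I−A) ≈
  [   2.2527     0.9890     1.3736]
  [   1.8132     2.7473     1.5934]
  [   1.4973     1.5110     2.3764]
Δx = (I − A)⁻¹ Δd with Δd having +80 in the Distilling component and 0 elsewhere.
So Δx_1 = L_12 · (+80), where L_12 = adj(I−A)_12 / det(I−A) = 0.1800 / 0.1820.
Δx_1 = 0.1800 × (+80) / 0.1820 = 14.40 / 0.1820 ≈ 79.12.

Δx_1 = 79.12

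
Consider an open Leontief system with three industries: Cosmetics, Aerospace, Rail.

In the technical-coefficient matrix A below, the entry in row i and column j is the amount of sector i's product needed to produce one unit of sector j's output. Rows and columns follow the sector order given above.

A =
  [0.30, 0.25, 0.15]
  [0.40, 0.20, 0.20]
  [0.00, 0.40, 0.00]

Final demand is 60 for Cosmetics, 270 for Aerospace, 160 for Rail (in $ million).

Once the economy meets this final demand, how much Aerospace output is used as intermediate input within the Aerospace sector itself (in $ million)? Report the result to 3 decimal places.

z_AA = 128.947

I − A =
  [   0.70    -0.25    -0.15]
  [  -0.40     0.80    -0.20]
  [   0.00    -0.40     1.00]
Cofactors of I−A, C_ij = (−1)^(i+j)·(minor ij) (rows/columns in the sector order above):
  C_11 = (0.80)(1.00) − (-0.20)(-0.40) = 0.7200
  C_12 = −[(-0.40)(1.00) − (-0.20)(0.00)] = 0.4000
  C_13 = (-0.40)(-0.40) − (0.80)(0.00) = 0.1600
  C_21 = −[(-0.25)(1.00) − (-0.15)(-0.40)] = 0.3100
  C_22 = (0.70)(1.00) − (-0.15)(0.00) = 0.7000
  C_23 = −[(0.70)(-0.40) − (-0.25)(0.00)] = 0.2800
  C_31 = (-0.25)(-0.20) − (-0.15)(0.80) = 0.1700
  C_32 = −[(0.70)(-0.20) − (-0.15)(-0.40)] = 0.2000
  C_33 = (0.70)(0.80) − (-0.25)(-0.40) = 0.4600
det(I−A) = Σ_j (I−A)_1j·C_1j = (0.70)(0.7200) + (-0.25)(0.4000) + (-0.15)(0.1600) = 0.3800
adj(I−A) = Cᵀ =
  [ 0.7200   0.3100   0.1700]
  [ 0.4000   0.7000   0.2000]
  [ 0.1600   0.2800   0.4600]
(I − A)⁻¹ = adj(I−A) / det(I−A) ≈
  [   1.8947     0.8158     0.4474]
  [   1.0526     1.8421     0.5263]
  [   0.4211     0.7368     1.2105]
First solve x = (I − A)⁻¹ d = adj(I−A)·d / det(I−A); in particular x_A = (0.4000·60 + 0.7000·270 + 0.2000·160) / 0.3800 = 245.00 / 0.3800 ≈ 644.73684.
Intermediate flow from A to A: z_AA = a_AA · x_A = 0.20 × 245.00 / 0.3800 = 49.00 / 0.3800 ≈ 128.947.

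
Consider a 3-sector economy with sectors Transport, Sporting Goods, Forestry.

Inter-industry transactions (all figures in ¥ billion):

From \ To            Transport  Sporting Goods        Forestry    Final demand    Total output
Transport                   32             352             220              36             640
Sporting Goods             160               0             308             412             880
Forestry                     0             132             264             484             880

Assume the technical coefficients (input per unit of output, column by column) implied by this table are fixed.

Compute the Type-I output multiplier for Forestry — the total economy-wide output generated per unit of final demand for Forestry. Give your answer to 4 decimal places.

Technical coefficients a_ij = z_ij / X_j:
  a_11 = 32/640 = 0.05, a_21 = 160/640 = 0.25, a_31 = 0/640 = 0.00
  a_12 = 352/880 = 0.40, a_22 = 0/880 = 0.00, a_32 = 132/880 = 0.15
  a_13 = 220/880 = 0.25, a_23 = 308/880 = 0.35, a_33 = 264/880 = 0.30
I − A =
  [   0.95    -0.40    -0.25]
  [  -0.25     1.00    -0.35]
  [   0.00    -0.15     0.70]
Cofactors of I−A, C_ij = (−1)^(i+j)·(minor ij) (rows/columns in the sector order above):
  C_11 = (1.00)(0.70) − (-0.35)(-0.15) = 0.6475
  C_12 = −[(-0.25)(0.70) − (-0.35)(0.00)] = 0.1750
  C_13 = (-0.25)(-0.15) − (1.00)(0.00) = 0.0375
  C_21 = −[(-0.40)(0.70) − (-0.25)(-0.15)] = 0.3175
  C_22 = (0.95)(0.70) − (-0.25)(0.00) = 0.6650
  C_23 = −[(0.95)(-0.15) − (-0.40)(0.00)] = 0.1425
  C_31 = (-0.40)(-0.35) − (-0.25)(1.00) = 0.3900
  C_32 = −[(0.95)(-0.35) − (-0.25)(-0.25)] = 0.3950
  C_33 = (0.95)(1.00) − (-0.40)(-0.25) = 0.8500
det(I−A) = Σ_j (I−A)_1j·C_1j = (0.95)(0.6475) + (-0.40)(0.1750) + (-0.25)(0.0375) = 0.53575
adj(I−A) = Cᵀ =
  [ 0.6475   0.3175   0.3900]
  [ 0.1750   0.6650   0.3950]
  [ 0.0375   0.1425   0.8500]
(I − A)⁻¹ = adj(I−A) / det(I−A) ≈
  [   1.20859     0.59263     0.72795]
  [   0.32664     1.24125     0.73728]
  [   0.07000     0.26598     1.58656]
The output multiplier for sector j is the column-j sum of the Leontief inverse (I − A)⁻¹ = adj(I−A) / det(I−A).
Column 3 of adj(I−A): (0.3900, 0.3950, 0.8500); det(I−A) = 0.53575.
m_3 = (0.3900 + 0.3950 + 0.8500) / 0.53575 = 1.635 / 0.53575 ≈ 3.0518.

m_3 = 3.0518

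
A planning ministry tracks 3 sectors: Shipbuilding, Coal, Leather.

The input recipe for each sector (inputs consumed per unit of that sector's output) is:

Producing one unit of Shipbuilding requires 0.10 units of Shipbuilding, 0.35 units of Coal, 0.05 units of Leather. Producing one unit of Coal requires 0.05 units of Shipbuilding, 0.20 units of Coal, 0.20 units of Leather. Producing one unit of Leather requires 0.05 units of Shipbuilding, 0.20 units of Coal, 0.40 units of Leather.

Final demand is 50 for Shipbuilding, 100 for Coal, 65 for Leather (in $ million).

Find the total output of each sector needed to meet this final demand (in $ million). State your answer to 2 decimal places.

x_S = 77.08, x_C = 204.45, x_L = 182.91

I − A =
  [   0.90    -0.05    -0.05]
  [  -0.35     0.80    -0.20]
  [  -0.05    -0.20     0.60]
Cofactors of I−A, C_ij = (−1)^(i+j)·(minor ij) (rows/columns in the sector order above):
  C_11 = (0.80)(0.60) − (-0.20)(-0.20) = 0.4400
  C_12 = −[(-0.35)(0.60) − (-0.20)(-0.05)] = 0.2200
  C_13 = (-0.35)(-0.20) − (0.80)(-0.05) = 0.1100
  C_21 = −[(-0.05)(0.60) − (-0.05)(-0.20)] = 0.0400
  C_22 = (0.90)(0.60) − (-0.05)(-0.05) = 0.5375
  C_23 = −[(0.90)(-0.20) − (-0.05)(-0.05)] = 0.1825
  C_31 = (-0.05)(-0.20) − (-0.05)(0.80) = 0.0500
  C_32 = −[(0.90)(-0.20) − (-0.05)(-0.35)] = 0.1975
  C_33 = (0.90)(0.80) − (-0.05)(-0.35) = 0.7025
det(I−A) = Σ_j (I−A)_1j·C_1j = (0.90)(0.4400) + (-0.05)(0.2200) + (-0.05)(0.1100) = 0.3795
adj(I−A) = Cᵀ =
  [ 0.4400   0.0400   0.0500]
  [ 0.2200   0.5375   0.1975]
  [ 0.1100   0.1825   0.7025]
(I − A)⁻¹ = adj(I−A) / det(I−A) ≈
  [   1.1594     0.1054     0.1318]
  [   0.5797     1.4163     0.5204]
  [   0.2899     0.4809     1.8511]
x = (I − A)⁻¹ d = adj(I−A)·d / det(I−A), with det(I−A) = 0.3795:
  x_S = (0.4400·50 + 0.0400·100 + 0.0500·65) / 0.3795 = 29.25 / 0.3795 ≈ 77.08
  x_C = (0.2200·50 + 0.5375·100 + 0.1975·65) / 0.3795 = 77.5875 / 0.3795 ≈ 204.45
  x_L = (0.1100·50 + 0.1825·100 + 0.7025·65) / 0.3795 = 69.4125 / 0.3795 ≈ 182.91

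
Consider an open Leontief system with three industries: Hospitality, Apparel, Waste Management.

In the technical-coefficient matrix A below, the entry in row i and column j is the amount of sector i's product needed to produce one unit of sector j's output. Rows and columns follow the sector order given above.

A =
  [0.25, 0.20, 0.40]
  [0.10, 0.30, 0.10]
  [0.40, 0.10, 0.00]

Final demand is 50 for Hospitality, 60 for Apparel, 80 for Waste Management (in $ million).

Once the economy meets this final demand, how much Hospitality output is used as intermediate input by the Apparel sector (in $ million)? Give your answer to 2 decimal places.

I − A =
  [   0.75    -0.20    -0.40]
  [  -0.10     0.70    -0.10]
  [  -0.40    -0.10     1.00]
Cofactors of I−A, C_ij = (−1)^(i+j)·(minor ij) (rows/columns in the sector order above):
  C_11 = (0.70)(1.00) − (-0.10)(-0.10) = 0.6900
  C_12 = −[(-0.10)(1.00) − (-0.10)(-0.40)] = 0.1400
  C_13 = (-0.10)(-0.10) − (0.70)(-0.40) = 0.2900
  C_21 = −[(-0.20)(1.00) − (-0.40)(-0.10)] = 0.2400
  C_22 = (0.75)(1.00) − (-0.40)(-0.40) = 0.5900
  C_23 = −[(0.75)(-0.10) − (-0.20)(-0.40)] = 0.1550
  C_31 = (-0.20)(-0.10) − (-0.40)(0.70) = 0.3000
  C_32 = −[(0.75)(-0.10) − (-0.40)(-0.10)] = 0.1150
  C_33 = (0.75)(0.70) − (-0.20)(-0.10) = 0.5050
det(I−A) = Σ_j (I−A)_1j·C_1j = (0.75)(0.6900) + (-0.20)(0.1400) + (-0.40)(0.2900) = 0.3735
adj(I−A) = Cᵀ =
  [ 0.6900   0.2400   0.3000]
  [ 0.1400   0.5900   0.1150]
  [ 0.2900   0.1550   0.5050]
(I − A)⁻¹ = adj(I−A) / det(I−A) ≈
  [   1.8474     0.6426     0.8032]
  [   0.3748     1.5797     0.3079]
  [   0.7764     0.4150     1.3521]
First solve x = (I − A)⁻¹ d = adj(I−A)·d / det(I−A); in particular x_2 = (0.1400·50 + 0.5900·60 + 0.1150·80) / 0.3735 = 51.60 / 0.3735 ≈ 138.1526.
Intermediate flow from 1 to 2: z_12 = a_12 · x_2 = 0.20 × 51.60 / 0.3735 = 10.32 / 0.3735 ≈ 27.63.

z_12 = 27.63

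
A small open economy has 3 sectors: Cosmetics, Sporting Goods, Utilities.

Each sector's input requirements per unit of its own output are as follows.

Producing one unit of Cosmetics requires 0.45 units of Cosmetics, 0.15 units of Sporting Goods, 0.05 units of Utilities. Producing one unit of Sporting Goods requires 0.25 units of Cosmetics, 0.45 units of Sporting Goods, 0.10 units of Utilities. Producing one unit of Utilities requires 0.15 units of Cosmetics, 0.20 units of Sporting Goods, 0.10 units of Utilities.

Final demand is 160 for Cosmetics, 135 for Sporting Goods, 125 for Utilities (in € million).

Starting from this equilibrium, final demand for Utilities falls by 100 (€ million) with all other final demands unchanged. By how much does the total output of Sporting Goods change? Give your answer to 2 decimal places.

Δx_S = -60.61

I − A =
  [   0.55    -0.25    -0.15]
  [  -0.15     0.55    -0.20]
  [  -0.05    -0.10     0.90]
Cofactors of I−A, C_ij = (−1)^(i+j)·(minor ij) (rows/columns in the sector order above):
  C_11 = (0.55)(0.90) − (-0.20)(-0.10) = 0.4750
  C_12 = −[(-0.15)(0.90) − (-0.20)(-0.05)] = 0.1450
  C_13 = (-0.15)(-0.10) − (0.55)(-0.05) = 0.0425
  C_21 = −[(-0.25)(0.90) − (-0.15)(-0.10)] = 0.2400
  C_22 = (0.55)(0.90) − (-0.15)(-0.05) = 0.4875
  C_23 = −[(0.55)(-0.10) − (-0.25)(-0.05)] = 0.0675
  C_31 = (-0.25)(-0.20) − (-0.15)(0.55) = 0.1325
  C_32 = −[(0.55)(-0.20) − (-0.15)(-0.15)] = 0.1325
  C_33 = (0.55)(0.55) − (-0.25)(-0.15) = 0.2650
det(I−A) = Σ_j (I−A)_1j·C_1j = (0.55)(0.4750) + (-0.25)(0.1450) + (-0.15)(0.0425) = 0.218625
adj(I−A) = Cᵀ =
  [ 0.4750   0.2400   0.1325]
  [ 0.1450   0.4875   0.1325]
  [ 0.0425   0.0675   0.2650]
(I − A)⁻¹ = adj(I−A) / det(I−A) ≈
  [   2.1727     1.0978     0.6061]
  [   0.6632     2.2298     0.6061]
  [   0.1944     0.3087     1.2121]
Δx = (I − A)⁻¹ Δd with Δd having -100 in the Utilities component and 0 elsewhere.
So Δx_S = L_SU · (-100), where L_SU = adj(I−A)_SU / det(I−A) = 0.1325 / 0.218625.
Δx_S = 0.1325 × (-100) / 0.218625 = -13.25 / 0.218625 ≈ -60.61.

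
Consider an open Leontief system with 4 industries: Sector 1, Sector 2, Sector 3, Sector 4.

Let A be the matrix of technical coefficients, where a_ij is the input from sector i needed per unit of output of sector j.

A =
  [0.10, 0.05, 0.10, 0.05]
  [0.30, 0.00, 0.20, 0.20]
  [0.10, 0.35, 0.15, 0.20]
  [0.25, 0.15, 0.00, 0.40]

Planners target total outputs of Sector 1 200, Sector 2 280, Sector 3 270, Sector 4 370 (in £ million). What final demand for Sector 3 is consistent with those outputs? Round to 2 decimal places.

I − A =
  [   0.90    -0.05    -0.10    -0.05]
  [  -0.30     1.00    -0.20    -0.20]
  [  -0.10    -0.35     0.85    -0.20]
  [  -0.25    -0.15     0.00     0.60]
d = (I − A) x:
  d_1 = (+0.90)·200 + (-0.05)·280 + (-0.10)·270 + (-0.05)·370 = 120.50
  d_2 = (-0.30)·200 + (+1.00)·280 + (-0.20)·270 + (-0.20)·370 = 92.00
  d_3 = (-0.10)·200 + (-0.35)·280 + (+0.85)·270 + (-0.20)·370 = 37.50
  d_4 = (-0.25)·200 + (-0.15)·280 + (+0.00)·270 + (+0.60)·370 = 130.00

d_3 = 37.50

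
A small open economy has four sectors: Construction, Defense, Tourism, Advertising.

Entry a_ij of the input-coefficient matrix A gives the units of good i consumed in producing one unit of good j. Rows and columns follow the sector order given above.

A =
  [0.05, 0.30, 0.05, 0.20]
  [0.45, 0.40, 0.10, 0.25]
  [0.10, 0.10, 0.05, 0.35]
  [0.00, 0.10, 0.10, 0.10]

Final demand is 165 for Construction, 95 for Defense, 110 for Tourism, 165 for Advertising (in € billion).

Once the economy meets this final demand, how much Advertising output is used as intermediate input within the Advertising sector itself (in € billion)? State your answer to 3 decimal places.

I − A =
  [   0.95    -0.30    -0.05    -0.20]
  [  -0.45     0.60    -0.10    -0.25]
  [  -0.10    -0.10     0.95    -0.35]
  [   0.00    -0.10    -0.10     0.90]
Compute the cofactors C_ij = (−1)^(i+j)·(3×3 minor ij) of I−A; the adjugate is their transpose:
adj(I−A) = Cᵀ =
  [ 0.45325   0.27325   0.07425   0.20550]
  [ 0.38050   0.77250   0.13850   0.35300]
  [ 0.10775   0.14775   0.35875   0.20450]
  [ 0.05425   0.10225   0.05525   0.39550]
det(I−A) = Σ_j (I−A)_1j·C_1j = (0.95)(0.45325) + (-0.30)(0.38050) + (-0.05)(0.10775) + (-0.20)(0.05425) = 0.3002
(I − A)⁻¹ = adj(I−A) / det(I−A) ≈
  [   1.5098     0.9102     0.2473     0.6845]
  [   1.2675     2.5733     0.4614     1.1759]
  [   0.3589     0.4922     1.1950     0.6812]
  [   0.1807     0.3406     0.1840     1.3175]
First solve x = (I − A)⁻¹ d = adj(I−A)·d / det(I−A); in particular x_A = (0.05425·165 + 0.10225·95 + 0.05525·110 + 0.39550·165) / 0.3002 = 90.00 / 0.3002 ≈ 299.80013.
Intermediate flow from A to A: z_AA = a_AA · x_A = 0.10 × 90.00 / 0.3002 = 9.00 / 0.3002 ≈ 29.980.

z_AA = 29.980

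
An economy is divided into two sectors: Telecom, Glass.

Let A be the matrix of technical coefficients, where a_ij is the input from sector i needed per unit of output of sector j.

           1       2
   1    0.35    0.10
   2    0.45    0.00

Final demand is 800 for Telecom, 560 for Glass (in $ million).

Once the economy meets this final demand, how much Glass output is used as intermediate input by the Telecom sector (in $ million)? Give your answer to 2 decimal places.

z_21 = 636.69

I − A =
  [   0.65    -0.10]
  [  -0.45     1.00]
det(I−A) = (0.65)(1.00) − (-0.10)(-0.45) = 0.6050
adj(I−A) = [[1.00, 0.10], [0.45, 0.65]]
(I − A)⁻¹ = adj(I−A) / det(I−A) ≈
  [   1.6529     0.1653]
  [   0.7438     1.0744]
First solve x = (I − A)⁻¹ d = adj(I−A)·d / det(I−A); in particular x_1 = (1.00·800 + 0.10·560) / 0.6050 = 856.00 / 0.6050 ≈ 1414.8760.
Intermediate flow from 2 to 1: z_21 = a_21 · x_1 = 0.45 × 856.00 / 0.6050 = 385.20 / 0.6050 ≈ 636.69.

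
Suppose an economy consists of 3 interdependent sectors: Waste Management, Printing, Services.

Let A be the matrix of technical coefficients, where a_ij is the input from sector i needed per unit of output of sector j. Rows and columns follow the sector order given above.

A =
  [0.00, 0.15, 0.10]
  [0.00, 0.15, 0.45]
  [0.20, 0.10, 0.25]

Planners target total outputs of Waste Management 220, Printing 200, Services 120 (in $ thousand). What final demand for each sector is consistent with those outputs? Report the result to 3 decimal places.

d_1 = 178.000, d_2 = 116.000, d_3 = 26.000

I − A =
  [   1.00    -0.15    -0.10]
  [   0.00     0.85    -0.45]
  [  -0.20    -0.10     0.75]
d = (I − A) x:
  d_1 = (+1.00)·220 + (-0.15)·200 + (-0.10)·120 = 178.000
  d_2 = (+0.00)·220 + (+0.85)·200 + (-0.45)·120 = 116.000
  d_3 = (-0.20)·220 + (-0.10)·200 + (+0.75)·120 = 26.000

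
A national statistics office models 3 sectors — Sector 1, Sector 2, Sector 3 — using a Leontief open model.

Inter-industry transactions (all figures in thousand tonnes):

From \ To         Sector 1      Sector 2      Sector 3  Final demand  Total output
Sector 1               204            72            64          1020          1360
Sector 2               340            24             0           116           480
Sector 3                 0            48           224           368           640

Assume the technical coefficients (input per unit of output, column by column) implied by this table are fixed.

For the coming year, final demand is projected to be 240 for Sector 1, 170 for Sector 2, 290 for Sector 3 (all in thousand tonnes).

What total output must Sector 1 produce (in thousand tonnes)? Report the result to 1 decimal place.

x_1 = 389.6

Technical coefficients a_ij = z_ij / X_j:
  a_11 = 204/1360 = 0.15, a_21 = 340/1360 = 0.25, a_31 = 0/1360 = 0.00
  a_12 = 72/480 = 0.15, a_22 = 24/480 = 0.05, a_32 = 48/480 = 0.10
  a_13 = 64/640 = 0.10, a_23 = 0/640 = 0.00, a_33 = 224/640 = 0.35
I − A =
  [   0.85    -0.15    -0.10]
  [  -0.25     0.95     0.00]
  [   0.00    -0.10     0.65]
Cofactors of I−A, C_ij = (−1)^(i+j)·(minor ij) (rows/columns in the sector order above):
  C_11 = (0.95)(0.65) − (0.00)(-0.10) = 0.6175
  C_12 = −[(-0.25)(0.65) − (0.00)(0.00)] = 0.1625
  C_13 = (-0.25)(-0.10) − (0.95)(0.00) = 0.0250
  C_21 = −[(-0.15)(0.65) − (-0.10)(-0.10)] = 0.1075
  C_22 = (0.85)(0.65) − (-0.10)(0.00) = 0.5525
  C_23 = −[(0.85)(-0.10) − (-0.15)(0.00)] = 0.0850
  C_31 = (-0.15)(0.00) − (-0.10)(0.95) = 0.0950
  C_32 = −[(0.85)(0.00) − (-0.10)(-0.25)] = 0.0250
  C_33 = (0.85)(0.95) − (-0.15)(-0.25) = 0.7700
det(I−A) = Σ_j (I−A)_1j·C_1j = (0.85)(0.6175) + (-0.15)(0.1625) + (-0.10)(0.0250) = 0.4980
adj(I−A) = Cᵀ =
  [ 0.6175   0.1075   0.0950]
  [ 0.1625   0.5525   0.0250]
  [ 0.0250   0.0850   0.7700]
(I − A)⁻¹ = adj(I−A) / det(I−A) ≈
  [   1.2400     0.2159     0.1908]
  [   0.3263     1.1094     0.0502]
  [   0.0502     0.1707     1.5462]
x = (I − A)⁻¹ d = adj(I−A)·d / det(I−A), with det(I−A) = 0.4980:
  x_1 = (0.6175·240 + 0.1075·170 + 0.0950·290) / 0.4980 = 194.025 / 0.4980 ≈ 389.6
  x_2 = (0.1625·240 + 0.5525·170 + 0.0250·290) / 0.4980 = 140.175 / 0.4980 ≈ 281.5
  x_3 = (0.0250·240 + 0.0850·170 + 0.7700·290) / 0.4980 = 243.75 / 0.4980 ≈ 489.5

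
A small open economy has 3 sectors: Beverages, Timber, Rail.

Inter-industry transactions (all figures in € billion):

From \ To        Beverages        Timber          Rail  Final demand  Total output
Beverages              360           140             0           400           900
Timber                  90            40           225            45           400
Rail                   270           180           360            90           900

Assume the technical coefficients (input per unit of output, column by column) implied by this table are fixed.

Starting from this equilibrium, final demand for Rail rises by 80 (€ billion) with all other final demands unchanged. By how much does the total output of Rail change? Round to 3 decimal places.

Δx_3 = 193.070

Technical coefficients a_ij = z_ij / X_j:
  a_11 = 360/900 = 0.40, a_21 = 90/900 = 0.10, a_31 = 270/900 = 0.30
  a_12 = 140/400 = 0.35, a_22 = 40/400 = 0.10, a_32 = 180/400 = 0.45
  a_13 = 0/900 = 0.00, a_23 = 225/900 = 0.25, a_33 = 360/900 = 0.40
I − A =
  [   0.60    -0.35     0.00]
  [  -0.10     0.90    -0.25]
  [  -0.30    -0.45     0.60]
Cofactors of I−A, C_ij = (−1)^(i+j)·(minor ij) (rows/columns in the sector order above):
  C_11 = (0.90)(0.60) − (-0.25)(-0.45) = 0.4275
  C_12 = −[(-0.10)(0.60) − (-0.25)(-0.30)] = 0.1350
  C_13 = (-0.10)(-0.45) − (0.90)(-0.30) = 0.3150
  C_21 = −[(-0.35)(0.60) − (0.00)(-0.45)] = 0.2100
  C_22 = (0.60)(0.60) − (0.00)(-0.30) = 0.3600
  C_23 = −[(0.60)(-0.45) − (-0.35)(-0.30)] = 0.3750
  C_31 = (-0.35)(-0.25) − (0.00)(0.90) = 0.0875
  C_32 = −[(0.60)(-0.25) − (0.00)(-0.10)] = 0.1500
  C_33 = (0.60)(0.90) − (-0.35)(-0.10) = 0.5050
det(I−A) = Σ_j (I−A)_1j·C_1j = (0.60)(0.4275) + (-0.35)(0.1350) + (0.00)(0.3150) = 0.20925
adj(I−A) = Cᵀ =
  [ 0.4275   0.2100   0.0875]
  [ 0.1350   0.3600   0.1500]
  [ 0.3150   0.3750   0.5050]
(I − A)⁻¹ = adj(I−A) / det(I−A) ≈
  [   2.0430     1.0036     0.4182]
  [   0.6452     1.7204     0.7168]
  [   1.5054     1.7921     2.4134]
Δx = (I − A)⁻¹ Δd with Δd having +80 in the Rail component and 0 elsewhere.
So Δx_3 = L_33 · (+80), where L_33 = adj(I−A)_33 / det(I−A) = 0.5050 / 0.20925.
Δx_3 = 0.5050 × (+80) / 0.20925 = 40.40 / 0.20925 ≈ 193.070.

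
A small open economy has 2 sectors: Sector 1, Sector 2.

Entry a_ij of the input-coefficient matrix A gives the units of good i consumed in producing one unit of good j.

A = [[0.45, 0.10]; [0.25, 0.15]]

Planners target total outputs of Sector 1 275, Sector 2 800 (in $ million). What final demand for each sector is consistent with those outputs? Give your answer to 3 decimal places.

d_1 = 71.250, d_2 = 611.250

I − A =
  [   0.55    -0.10]
  [  -0.25     0.85]
d = (I − A) x:
  d_1 = (+0.55)·275 + (-0.10)·800 = 71.250
  d_2 = (-0.25)·275 + (+0.85)·800 = 611.250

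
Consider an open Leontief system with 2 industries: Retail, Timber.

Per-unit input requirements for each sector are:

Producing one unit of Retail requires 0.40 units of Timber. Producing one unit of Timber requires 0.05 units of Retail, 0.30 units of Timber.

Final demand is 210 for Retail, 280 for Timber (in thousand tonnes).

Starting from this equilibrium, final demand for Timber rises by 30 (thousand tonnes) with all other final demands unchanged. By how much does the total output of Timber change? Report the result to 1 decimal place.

I − A =
  [   1.00    -0.05]
  [  -0.40     0.70]
det(I−A) = (1.00)(0.70) − (-0.05)(-0.40) = 0.6800
adj(I−A) = [[0.70, 0.05], [0.40, 1.00]]
(I − A)⁻¹ = adj(I−A) / det(I−A) ≈
  [   1.0294     0.0735]
  [   0.5882     1.4706]
Δx = (I − A)⁻¹ Δd with Δd having +30 in the Timber component and 0 elsewhere.
So Δx_2 = L_22 · (+30), where L_22 = adj(I−A)_22 / det(I−A) = 1.00 / 0.6800.
Δx_2 = 1.00 × (+30) / 0.6800 = 30.00 / 0.6800 ≈ 44.1.

Δx_2 = 44.1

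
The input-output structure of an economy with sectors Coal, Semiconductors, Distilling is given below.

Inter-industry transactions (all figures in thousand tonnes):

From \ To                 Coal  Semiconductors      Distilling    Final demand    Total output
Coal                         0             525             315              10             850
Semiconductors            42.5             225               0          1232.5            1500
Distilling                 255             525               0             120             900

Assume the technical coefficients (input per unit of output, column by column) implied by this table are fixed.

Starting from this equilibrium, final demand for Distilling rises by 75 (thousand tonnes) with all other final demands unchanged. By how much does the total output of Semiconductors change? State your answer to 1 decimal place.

Technical coefficients a_ij = z_ij / X_j:
  a_CC = 0/850 = 0.00, a_SC = 42.5/850 = 0.05, a_DC = 255/850 = 0.30
  a_CS = 525/1500 = 0.35, a_SS = 225/1500 = 0.15, a_DS = 525/1500 = 0.35
  a_CD = 315/900 = 0.35, a_SD = 0/900 = 0.00, a_DD = 0/900 = 0.00
I − A =
  [   1.00    -0.35    -0.35]
  [  -0.05     0.85     0.00]
  [  -0.30    -0.35     1.00]
Cofactors of I−A, C_ij = (−1)^(i+j)·(minor ij) (rows/columns in the sector order above):
  C_11 = (0.85)(1.00) − (0.00)(-0.35) = 0.8500
  C_12 = −[(-0.05)(1.00) − (0.00)(-0.30)] = 0.0500
  C_13 = (-0.05)(-0.35) − (0.85)(-0.30) = 0.2725
  C_21 = −[(-0.35)(1.00) − (-0.35)(-0.35)] = 0.4725
  C_22 = (1.00)(1.00) − (-0.35)(-0.30) = 0.8950
  C_23 = −[(1.00)(-0.35) − (-0.35)(-0.30)] = 0.4550
  C_31 = (-0.35)(0.00) − (-0.35)(0.85) = 0.2975
  C_32 = −[(1.00)(0.00) − (-0.35)(-0.05)] = 0.0175
  C_33 = (1.00)(0.85) − (-0.35)(-0.05) = 0.8325
det(I−A) = Σ_j (I−A)_1j·C_1j = (1.00)(0.8500) + (-0.35)(0.0500) + (-0.35)(0.2725) = 0.737125
adj(I−A) = Cᵀ =
  [ 0.8500   0.4725   0.2975]
  [ 0.0500   0.8950   0.0175]
  [ 0.2725   0.4550   0.8325]
(I − A)⁻¹ = adj(I−A) / det(I−A) ≈
  [   1.1531     0.6410     0.4036]
  [   0.0678     1.2142     0.0237]
  [   0.3697     0.6173     1.1294]
Δx = (I − A)⁻¹ Δd with Δd having +75 in the Distilling component and 0 elsewhere.
So Δx_S = L_SD · (+75), where L_SD = adj(I−A)_SD / det(I−A) = 0.0175 / 0.737125.
Δx_S = 0.0175 × (+75) / 0.737125 = 1.3125 / 0.737125 ≈ 1.8.

Δx_S = 1.8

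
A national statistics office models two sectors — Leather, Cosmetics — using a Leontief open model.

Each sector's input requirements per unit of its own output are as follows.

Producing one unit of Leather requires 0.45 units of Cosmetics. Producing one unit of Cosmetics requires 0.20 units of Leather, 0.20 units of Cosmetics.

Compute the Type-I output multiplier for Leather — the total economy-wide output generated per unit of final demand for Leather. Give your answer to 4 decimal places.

I − A =
  [   1.00    -0.20]
  [  -0.45     0.80]
det(I−A) = (1.00)(0.80) − (-0.20)(-0.45) = 0.7100
adj(I−A) = [[0.80, 0.20], [0.45, 1.00]]
(I − A)⁻¹ = adj(I−A) / det(I−A) ≈
  [   1.12676     0.28169]
  [   0.63380     1.40845]
The output multiplier for sector j is the column-j sum of the Leontief inverse (I − A)⁻¹ = adj(I−A) / det(I−A).
Column L of adj(I−A): (0.80, 0.45); det(I−A) = 0.7100.
m_L = (0.80 + 0.45) / 0.7100 = 1.25 / 0.7100 ≈ 1.7606.

m_L = 1.7606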